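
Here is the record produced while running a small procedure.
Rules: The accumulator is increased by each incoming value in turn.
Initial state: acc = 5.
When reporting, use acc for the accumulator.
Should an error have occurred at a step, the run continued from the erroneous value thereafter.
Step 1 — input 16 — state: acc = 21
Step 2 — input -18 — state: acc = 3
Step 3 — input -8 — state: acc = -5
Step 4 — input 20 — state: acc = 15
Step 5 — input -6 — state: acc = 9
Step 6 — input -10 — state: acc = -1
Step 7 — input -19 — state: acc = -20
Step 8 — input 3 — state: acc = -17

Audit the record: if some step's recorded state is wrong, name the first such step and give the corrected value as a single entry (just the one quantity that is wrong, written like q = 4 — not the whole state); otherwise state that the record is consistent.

step 1: acc = 5 + 16 = 21 -> same as recorded
step 2: acc = 21 + -18 = 3 -> confirmed correct
step 3: acc = 3 + -8 = -5 -> exactly as logged
step 4: acc = -5 + 20 = 15 -> matches
step 5: acc = 15 + -6 = 9 -> checks out
step 6: acc = 9 + -10 = -1 -> same as recorded
step 7: acc = -1 + -19 = -20 -> checks out
step 8: acc = -20 + 3 = -17 -> same as recorded
No step deviates from the rules.

no error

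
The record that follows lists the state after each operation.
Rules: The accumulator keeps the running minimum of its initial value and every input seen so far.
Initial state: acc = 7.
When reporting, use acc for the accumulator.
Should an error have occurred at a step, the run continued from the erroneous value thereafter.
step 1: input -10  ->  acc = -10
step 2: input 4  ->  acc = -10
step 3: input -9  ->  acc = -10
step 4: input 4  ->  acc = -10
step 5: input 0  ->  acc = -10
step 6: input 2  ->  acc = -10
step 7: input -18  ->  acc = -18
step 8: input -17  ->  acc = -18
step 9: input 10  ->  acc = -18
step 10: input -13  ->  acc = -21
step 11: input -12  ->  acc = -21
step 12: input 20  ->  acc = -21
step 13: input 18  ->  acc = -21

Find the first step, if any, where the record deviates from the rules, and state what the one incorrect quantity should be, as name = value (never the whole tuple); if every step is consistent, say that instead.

step 10, acc = -18

Recomputing the run from the initial state:
step 1: acc = -10
step 2: acc = -10
step 3: acc = -10
step 4: acc = -10
step 5: acc = -10
step 6: acc = -10
step 7: acc = -18
step 8: acc = -18
step 9: acc = -18
step 10: acc = -18
step 11: acc = -18
step 12: acc = -18
step 13: acc = -18
The first disagreement with the record is at step 10, where the value should be acc = -18.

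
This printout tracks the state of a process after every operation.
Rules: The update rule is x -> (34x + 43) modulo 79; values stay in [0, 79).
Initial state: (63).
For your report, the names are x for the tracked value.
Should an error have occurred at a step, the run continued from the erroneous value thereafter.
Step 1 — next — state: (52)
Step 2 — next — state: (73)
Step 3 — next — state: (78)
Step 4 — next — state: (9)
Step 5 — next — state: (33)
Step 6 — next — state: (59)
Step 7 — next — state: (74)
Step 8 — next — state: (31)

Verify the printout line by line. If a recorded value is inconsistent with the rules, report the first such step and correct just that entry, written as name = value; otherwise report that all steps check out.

Recomputing the run from the initial state:
step 1: x = 52
step 2: x = 73
step 3: x = 76
step 4: x = 20
step 5: x = 12
step 6: x = 56
step 7: x = 51
step 8: x = 39
The first disagreement with the printout is at step 3, where the value should be x = 76.

step 3, x = 76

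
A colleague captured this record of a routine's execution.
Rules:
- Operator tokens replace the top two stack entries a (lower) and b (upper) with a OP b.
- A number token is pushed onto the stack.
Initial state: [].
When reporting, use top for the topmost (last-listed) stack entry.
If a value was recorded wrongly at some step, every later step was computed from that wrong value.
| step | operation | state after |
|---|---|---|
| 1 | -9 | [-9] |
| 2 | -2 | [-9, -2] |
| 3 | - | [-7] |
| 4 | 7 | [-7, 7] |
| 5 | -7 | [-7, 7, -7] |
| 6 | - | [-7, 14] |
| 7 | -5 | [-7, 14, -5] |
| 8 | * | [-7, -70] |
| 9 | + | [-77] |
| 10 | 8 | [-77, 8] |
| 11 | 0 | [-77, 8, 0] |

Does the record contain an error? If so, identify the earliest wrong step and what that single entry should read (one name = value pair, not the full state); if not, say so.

no error

step 1: push -9: top = -9 -> exactly as logged
step 2: push -2: top = -2 -> consistent with the record
step 3: -9 - -2 = -7 -> same as recorded
step 4: push 7: top = 7 -> agrees with the record
step 5: push -7: top = -7 -> no discrepancy
step 6: 7 - -7 = 14 -> consistent with the record
step 7: push -5: top = -5 -> matches
step 8: 14 * -5 = -70 -> checks out
step 9: -7 + -70 = -77 -> confirmed correct
step 10: push 8: top = 8 -> in agreement
step 11: push 0: top = 0 -> matches
The recomputation confirms every line.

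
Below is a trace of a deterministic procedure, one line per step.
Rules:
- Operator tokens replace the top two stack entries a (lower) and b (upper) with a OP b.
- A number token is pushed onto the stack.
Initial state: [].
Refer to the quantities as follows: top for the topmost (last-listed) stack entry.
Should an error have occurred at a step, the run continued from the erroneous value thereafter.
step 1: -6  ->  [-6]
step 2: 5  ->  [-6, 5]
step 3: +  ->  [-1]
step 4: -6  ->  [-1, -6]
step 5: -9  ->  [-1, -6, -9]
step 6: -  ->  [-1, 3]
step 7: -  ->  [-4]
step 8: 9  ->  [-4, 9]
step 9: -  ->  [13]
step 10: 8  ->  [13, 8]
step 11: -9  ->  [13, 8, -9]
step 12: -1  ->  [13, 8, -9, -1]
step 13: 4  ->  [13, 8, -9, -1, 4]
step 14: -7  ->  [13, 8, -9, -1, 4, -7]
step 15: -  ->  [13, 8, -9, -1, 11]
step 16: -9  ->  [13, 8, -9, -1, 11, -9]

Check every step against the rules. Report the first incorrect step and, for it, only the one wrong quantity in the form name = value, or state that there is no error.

step 1: push -6: top = -6 -> checks out
step 2: push 5: top = 5 -> confirmed correct
step 3: -6 + 5 = -1 -> consistent with the trace
step 4: push -6: top = -6 -> agrees with the trace
step 5: push -9: top = -9 -> agrees with the trace
step 6: -6 - -9 = 3 -> no discrepancy
step 7: -1 - 3 = -4 -> exactly as logged
step 8: push 9: top = 9 -> verified
step 9: -4 - 9 = -13 -> the recorded entry deviates here
So the first discrepancy is step 9, where the right value is top = -13.

step 9, top = -13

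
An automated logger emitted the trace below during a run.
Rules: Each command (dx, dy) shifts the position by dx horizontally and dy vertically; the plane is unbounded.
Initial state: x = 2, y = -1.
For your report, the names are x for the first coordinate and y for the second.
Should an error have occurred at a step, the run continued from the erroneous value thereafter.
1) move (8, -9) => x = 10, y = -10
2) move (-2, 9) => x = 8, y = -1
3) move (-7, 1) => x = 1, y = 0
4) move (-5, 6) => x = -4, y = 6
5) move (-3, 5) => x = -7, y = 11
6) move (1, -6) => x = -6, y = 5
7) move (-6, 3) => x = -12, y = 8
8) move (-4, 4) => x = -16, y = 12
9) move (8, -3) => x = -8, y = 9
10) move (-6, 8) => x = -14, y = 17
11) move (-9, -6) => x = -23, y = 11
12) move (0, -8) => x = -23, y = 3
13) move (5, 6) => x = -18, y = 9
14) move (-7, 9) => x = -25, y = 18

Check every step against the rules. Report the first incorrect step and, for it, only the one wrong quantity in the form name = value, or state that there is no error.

no error

Recomputing the run from the initial state:
step 1: x = 10, y = -10
step 2: x = 8, y = -1
step 3: x = 1, y = 0
step 4: x = -4, y = 6
step 5: x = -7, y = 11
step 6: x = -6, y = 5
step 7: x = -12, y = 8
step 8: x = -16, y = 12
step 9: x = -8, y = 9
step 10: x = -14, y = 17
step 11: x = -23, y = 11
step 12: x = -23, y = 3
step 13: x = -18, y = 9
step 14: x = -25, y = 18
This matches the trace at every step.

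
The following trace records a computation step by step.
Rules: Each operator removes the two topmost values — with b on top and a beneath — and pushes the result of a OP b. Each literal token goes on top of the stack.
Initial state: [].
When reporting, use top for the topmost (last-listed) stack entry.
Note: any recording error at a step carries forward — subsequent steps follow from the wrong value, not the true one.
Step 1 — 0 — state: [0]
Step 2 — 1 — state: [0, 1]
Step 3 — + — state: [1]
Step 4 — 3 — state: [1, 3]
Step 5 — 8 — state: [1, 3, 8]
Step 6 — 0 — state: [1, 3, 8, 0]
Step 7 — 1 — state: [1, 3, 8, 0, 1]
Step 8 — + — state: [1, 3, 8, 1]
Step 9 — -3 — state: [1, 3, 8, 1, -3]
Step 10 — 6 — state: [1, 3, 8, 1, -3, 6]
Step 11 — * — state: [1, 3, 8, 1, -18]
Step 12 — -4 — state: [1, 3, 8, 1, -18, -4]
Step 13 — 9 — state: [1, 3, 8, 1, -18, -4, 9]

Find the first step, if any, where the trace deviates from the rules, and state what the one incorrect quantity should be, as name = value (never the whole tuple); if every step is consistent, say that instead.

no error

1. push 0: top = 0 (no discrepancy)
2. push 1: top = 1 (exactly as logged)
3. 0 + 1 = 1 (confirmed correct)
4. push 3: top = 3 (consistent with the trace)
5. push 8: top = 8 (agrees with the trace)
6. push 0: top = 0 (verified)
7. push 1: top = 1 (verified)
8. 0 + 1 = 1 (no discrepancy)
9. push -3: top = -3 (no discrepancy)
10. push 6: top = 6 (matches)
11. -3 * 6 = -18 (exactly as logged)
12. push -4: top = -4 (agrees with the trace)
13. push 9: top = 9 (matches)
Nothing is out of place; the run is error-free.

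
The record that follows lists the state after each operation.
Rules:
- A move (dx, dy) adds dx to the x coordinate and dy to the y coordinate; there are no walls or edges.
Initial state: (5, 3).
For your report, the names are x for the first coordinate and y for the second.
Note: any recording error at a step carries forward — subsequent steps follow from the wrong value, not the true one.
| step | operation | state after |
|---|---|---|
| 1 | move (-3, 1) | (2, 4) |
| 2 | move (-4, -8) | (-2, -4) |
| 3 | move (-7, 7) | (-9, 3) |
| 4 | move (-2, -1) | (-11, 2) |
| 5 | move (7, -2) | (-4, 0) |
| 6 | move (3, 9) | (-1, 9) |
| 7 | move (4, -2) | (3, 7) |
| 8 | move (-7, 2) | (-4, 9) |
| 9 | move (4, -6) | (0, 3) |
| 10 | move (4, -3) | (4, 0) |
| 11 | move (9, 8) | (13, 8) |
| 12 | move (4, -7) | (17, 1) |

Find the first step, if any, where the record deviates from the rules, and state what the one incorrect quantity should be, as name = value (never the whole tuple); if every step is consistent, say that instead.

Recomputing the run from the initial state:
step 1: x = 2, y = 4
step 2: x = -2, y = -4
step 3: x = -9, y = 3
step 4: x = -11, y = 2
step 5: x = -4, y = 0
step 6: x = -1, y = 9
step 7: x = 3, y = 7
step 8: x = -4, y = 9
step 9: x = 0, y = 3
step 10: x = 4, y = 0
step 11: x = 13, y = 8
step 12: x = 17, y = 1
This matches the record at every step.

no error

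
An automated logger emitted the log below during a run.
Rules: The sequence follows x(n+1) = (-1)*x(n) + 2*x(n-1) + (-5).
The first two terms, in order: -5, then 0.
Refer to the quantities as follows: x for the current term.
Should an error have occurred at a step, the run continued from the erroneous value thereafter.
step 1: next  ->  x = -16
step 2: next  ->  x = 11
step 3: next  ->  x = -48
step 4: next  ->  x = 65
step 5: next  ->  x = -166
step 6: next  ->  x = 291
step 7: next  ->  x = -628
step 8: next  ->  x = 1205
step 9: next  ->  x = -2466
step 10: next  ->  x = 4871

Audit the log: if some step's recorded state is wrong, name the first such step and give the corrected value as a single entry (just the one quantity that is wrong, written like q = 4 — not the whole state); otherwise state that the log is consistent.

1. x = -1*(0) + (2)*(-5) + (-5) = -15 (first mismatch against the log)
First deviation found at step 1; the corrected entry is x = -15.

step 1, x = -15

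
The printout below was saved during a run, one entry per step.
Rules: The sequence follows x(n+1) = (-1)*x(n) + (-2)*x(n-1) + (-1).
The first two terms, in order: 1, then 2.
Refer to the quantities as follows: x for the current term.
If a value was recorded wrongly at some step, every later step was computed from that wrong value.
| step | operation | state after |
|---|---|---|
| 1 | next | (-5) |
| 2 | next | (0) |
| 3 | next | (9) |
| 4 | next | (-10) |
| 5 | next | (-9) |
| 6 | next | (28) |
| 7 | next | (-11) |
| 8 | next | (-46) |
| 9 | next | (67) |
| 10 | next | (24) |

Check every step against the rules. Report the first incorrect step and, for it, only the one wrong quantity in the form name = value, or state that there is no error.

no error

Recomputing the run from the initial state:
step 1: x = -5
step 2: x = 0
step 3: x = 9
step 4: x = -10
step 5: x = -9
step 6: x = 28
step 7: x = -11
step 8: x = -46
step 9: x = 67
step 10: x = 24
This matches the printout at every step.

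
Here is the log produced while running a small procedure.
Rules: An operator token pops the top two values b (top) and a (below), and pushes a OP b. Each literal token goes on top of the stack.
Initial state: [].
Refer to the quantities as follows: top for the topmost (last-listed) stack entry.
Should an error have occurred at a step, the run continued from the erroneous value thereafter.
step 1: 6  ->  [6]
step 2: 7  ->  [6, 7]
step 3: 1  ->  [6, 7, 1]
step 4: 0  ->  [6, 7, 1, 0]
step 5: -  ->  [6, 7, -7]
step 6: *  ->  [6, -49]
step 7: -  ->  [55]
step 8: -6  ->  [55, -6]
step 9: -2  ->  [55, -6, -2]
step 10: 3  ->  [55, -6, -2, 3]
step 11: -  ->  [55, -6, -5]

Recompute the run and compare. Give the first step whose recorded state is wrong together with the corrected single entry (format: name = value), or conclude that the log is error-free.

step 5, top = 1

1. push 6: top = 6 (matches)
2. push 7: top = 7 (consistent with the log)
3. push 1: top = 1 (agrees with the log)
4. push 0: top = 0 (consistent with the log)
5. 1 - 0 = 1 (the recorded entry deviates here)
Step 5 is the first one off; corrected, top = 1.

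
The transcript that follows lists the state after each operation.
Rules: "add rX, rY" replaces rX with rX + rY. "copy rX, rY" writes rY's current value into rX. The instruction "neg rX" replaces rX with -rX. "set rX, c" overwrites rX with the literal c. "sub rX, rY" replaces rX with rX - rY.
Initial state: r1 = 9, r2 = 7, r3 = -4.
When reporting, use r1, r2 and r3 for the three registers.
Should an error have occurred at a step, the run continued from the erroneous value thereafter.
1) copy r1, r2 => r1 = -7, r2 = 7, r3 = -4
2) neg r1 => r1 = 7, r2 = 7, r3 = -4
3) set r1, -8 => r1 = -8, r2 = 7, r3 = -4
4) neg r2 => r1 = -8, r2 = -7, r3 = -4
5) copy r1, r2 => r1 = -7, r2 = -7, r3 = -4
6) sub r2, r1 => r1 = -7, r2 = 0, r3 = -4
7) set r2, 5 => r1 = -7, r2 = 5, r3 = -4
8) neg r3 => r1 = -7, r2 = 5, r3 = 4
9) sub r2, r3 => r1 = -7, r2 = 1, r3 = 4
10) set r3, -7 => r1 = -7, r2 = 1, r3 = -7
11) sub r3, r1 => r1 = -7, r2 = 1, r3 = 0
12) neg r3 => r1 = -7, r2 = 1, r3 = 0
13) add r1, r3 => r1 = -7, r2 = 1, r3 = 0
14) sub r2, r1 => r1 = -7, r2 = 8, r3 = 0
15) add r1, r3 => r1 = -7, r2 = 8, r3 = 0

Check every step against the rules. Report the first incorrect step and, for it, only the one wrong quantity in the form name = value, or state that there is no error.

1. r1 = 7 (the transcript has a different value)
First incorrect step: 1; the correct value is r1 = 7.

step 1, r1 = 7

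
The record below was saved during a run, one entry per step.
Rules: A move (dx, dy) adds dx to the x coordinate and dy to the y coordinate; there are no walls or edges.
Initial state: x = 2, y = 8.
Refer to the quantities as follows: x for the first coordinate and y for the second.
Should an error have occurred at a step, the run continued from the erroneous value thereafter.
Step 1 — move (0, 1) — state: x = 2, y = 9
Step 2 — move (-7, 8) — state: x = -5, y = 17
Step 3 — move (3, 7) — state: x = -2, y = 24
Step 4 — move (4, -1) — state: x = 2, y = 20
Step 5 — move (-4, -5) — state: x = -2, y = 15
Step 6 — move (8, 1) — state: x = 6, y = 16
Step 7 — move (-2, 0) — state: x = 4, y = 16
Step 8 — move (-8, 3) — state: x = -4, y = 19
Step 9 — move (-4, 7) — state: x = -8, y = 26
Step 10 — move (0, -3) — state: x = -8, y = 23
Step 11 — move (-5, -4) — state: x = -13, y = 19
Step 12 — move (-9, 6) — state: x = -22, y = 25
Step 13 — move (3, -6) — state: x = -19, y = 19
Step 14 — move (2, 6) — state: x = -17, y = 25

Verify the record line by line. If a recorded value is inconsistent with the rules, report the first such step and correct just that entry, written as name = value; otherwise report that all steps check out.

Recomputing the run from the initial state:
step 1: x = 2, y = 9
step 2: x = -5, y = 17
step 3: x = -2, y = 24
step 4: x = 2, y = 23
step 5: x = -2, y = 18
step 6: x = 6, y = 19
step 7: x = 4, y = 19
step 8: x = -4, y = 22
step 9: x = -8, y = 29
step 10: x = -8, y = 26
step 11: x = -13, y = 22
step 12: x = -22, y = 28
step 13: x = -19, y = 22
step 14: x = -17, y = 28
The first disagreement with the record is at step 4, where the value should be y = 23.

step 4, y = 23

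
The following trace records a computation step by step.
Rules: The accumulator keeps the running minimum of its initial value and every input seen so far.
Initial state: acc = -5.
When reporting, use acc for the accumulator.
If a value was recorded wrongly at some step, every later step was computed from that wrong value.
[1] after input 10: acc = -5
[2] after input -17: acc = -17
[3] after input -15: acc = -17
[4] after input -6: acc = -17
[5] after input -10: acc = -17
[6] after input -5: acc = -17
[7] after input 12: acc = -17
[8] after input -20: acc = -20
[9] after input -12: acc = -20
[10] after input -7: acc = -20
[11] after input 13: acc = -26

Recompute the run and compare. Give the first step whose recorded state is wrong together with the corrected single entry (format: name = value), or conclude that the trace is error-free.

step 11, acc = -20

Recomputing the run from the initial state:
step 1: acc = -5
step 2: acc = -17
step 3: acc = -17
step 4: acc = -17
step 5: acc = -17
step 6: acc = -17
step 7: acc = -17
step 8: acc = -20
step 9: acc = -20
step 10: acc = -20
step 11: acc = -20
The first disagreement with the trace is at step 11, where the value should be acc = -20.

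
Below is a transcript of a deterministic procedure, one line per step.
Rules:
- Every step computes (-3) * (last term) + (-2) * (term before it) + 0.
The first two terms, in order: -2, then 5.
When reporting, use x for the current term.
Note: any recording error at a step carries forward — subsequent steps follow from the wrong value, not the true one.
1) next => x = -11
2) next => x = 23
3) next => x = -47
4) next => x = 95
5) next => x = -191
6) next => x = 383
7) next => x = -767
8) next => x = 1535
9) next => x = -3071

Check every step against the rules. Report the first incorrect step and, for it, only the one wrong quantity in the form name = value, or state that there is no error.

no error

1. x = -3*(5) + (-2)*(-2) + (0) = -11 (exactly as logged)
2. x = -3*(-11) + (-2)*(5) + (0) = 23 (same as recorded)
3. x = -3*(23) + (-2)*(-11) + (0) = -47 (consistent with the transcript)
4. x = -3*(-47) + (-2)*(23) + (0) = 95 (confirmed correct)
5. x = -3*(95) + (-2)*(-47) + (0) = -191 (matches)
6. x = -3*(-191) + (-2)*(95) + (0) = 383 (same as recorded)
7. x = -3*(383) + (-2)*(-191) + (0) = -767 (verified)
8. x = -3*(-767) + (-2)*(383) + (0) = 1535 (no discrepancy)
9. x = -3*(1535) + (-2)*(-767) + (0) = -3071 (in agreement)
Nothing is out of place; the run is error-free.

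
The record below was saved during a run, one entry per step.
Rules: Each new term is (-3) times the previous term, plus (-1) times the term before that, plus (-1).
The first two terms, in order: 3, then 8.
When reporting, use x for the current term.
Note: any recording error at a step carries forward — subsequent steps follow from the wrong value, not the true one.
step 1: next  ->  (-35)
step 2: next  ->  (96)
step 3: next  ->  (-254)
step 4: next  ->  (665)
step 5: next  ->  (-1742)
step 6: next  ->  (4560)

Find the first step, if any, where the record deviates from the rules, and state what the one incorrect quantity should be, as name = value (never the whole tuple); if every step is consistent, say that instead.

step 1: x = -3*(8) + (-1)*(3) + (-1) = -28 -> the record disagrees here
So the first discrepancy is step 1, where the right value is x = -28.

step 1, x = -28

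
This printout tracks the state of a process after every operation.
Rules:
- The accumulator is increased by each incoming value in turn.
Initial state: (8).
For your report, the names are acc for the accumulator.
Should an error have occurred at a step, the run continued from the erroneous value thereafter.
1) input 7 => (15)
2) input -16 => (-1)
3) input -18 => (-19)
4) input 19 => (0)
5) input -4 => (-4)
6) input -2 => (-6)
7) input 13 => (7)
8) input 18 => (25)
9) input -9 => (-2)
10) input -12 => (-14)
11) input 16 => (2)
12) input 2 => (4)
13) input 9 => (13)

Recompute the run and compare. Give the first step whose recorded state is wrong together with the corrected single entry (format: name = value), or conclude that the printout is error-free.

step 1: acc = 8 + 7 = 15 -> consistent with the printout
step 2: acc = 15 + -16 = -1 -> in agreement
step 3: acc = -1 + -18 = -19 -> matches
step 4: acc = -19 + 19 = 0 -> checks out
step 5: acc = 0 + -4 = -4 -> in agreement
step 6: acc = -4 + -2 = -6 -> checks out
step 7: acc = -6 + 13 = 7 -> confirmed correct
step 8: acc = 7 + 18 = 25 -> same as recorded
step 9: acc = 25 + -9 = 16 -> first mismatch against the printout
Step 9 is the first one off; corrected, acc = 16.

step 9, acc = 16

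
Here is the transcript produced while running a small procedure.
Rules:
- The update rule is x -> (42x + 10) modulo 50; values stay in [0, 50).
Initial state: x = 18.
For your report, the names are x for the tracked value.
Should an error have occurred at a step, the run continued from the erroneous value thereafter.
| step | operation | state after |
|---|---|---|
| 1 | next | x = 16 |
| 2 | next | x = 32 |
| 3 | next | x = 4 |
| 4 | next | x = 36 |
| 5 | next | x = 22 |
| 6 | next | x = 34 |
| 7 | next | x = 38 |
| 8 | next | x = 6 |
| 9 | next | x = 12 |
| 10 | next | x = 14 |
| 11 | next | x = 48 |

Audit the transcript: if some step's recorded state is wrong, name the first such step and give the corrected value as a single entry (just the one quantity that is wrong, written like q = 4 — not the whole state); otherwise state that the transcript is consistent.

step 4, x = 28

Recomputing the run from the initial state:
step 1: x = 16
step 2: x = 32
step 3: x = 4
step 4: x = 28
step 5: x = 36
step 6: x = 22
step 7: x = 34
step 8: x = 38
step 9: x = 6
step 10: x = 12
step 11: x = 14
The first disagreement with the transcript is at step 4, where the value should be x = 28.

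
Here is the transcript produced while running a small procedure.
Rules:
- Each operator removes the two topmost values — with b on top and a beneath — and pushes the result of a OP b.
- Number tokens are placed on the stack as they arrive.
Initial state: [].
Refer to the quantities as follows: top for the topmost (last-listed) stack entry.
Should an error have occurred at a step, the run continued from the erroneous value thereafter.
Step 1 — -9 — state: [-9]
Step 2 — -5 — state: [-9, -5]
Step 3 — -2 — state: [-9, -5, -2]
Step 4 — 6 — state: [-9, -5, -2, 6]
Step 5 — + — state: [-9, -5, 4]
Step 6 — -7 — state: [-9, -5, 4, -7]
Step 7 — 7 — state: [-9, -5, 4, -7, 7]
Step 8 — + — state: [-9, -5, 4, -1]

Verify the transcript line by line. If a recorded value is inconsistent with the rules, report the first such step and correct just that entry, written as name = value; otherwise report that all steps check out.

step 8, top = 0

Recomputing the run from the initial state:
step 1: [-9]
step 2: [-9, -5]
step 3: [-9, -5, -2]
step 4: [-9, -5, -2, 6]
step 5: [-9, -5, 4]
step 6: [-9, -5, 4, -7]
step 7: [-9, -5, 4, -7, 7]
step 8: [-9, -5, 4, 0]
The first disagreement with the transcript is at step 8, where the value should be top = 0.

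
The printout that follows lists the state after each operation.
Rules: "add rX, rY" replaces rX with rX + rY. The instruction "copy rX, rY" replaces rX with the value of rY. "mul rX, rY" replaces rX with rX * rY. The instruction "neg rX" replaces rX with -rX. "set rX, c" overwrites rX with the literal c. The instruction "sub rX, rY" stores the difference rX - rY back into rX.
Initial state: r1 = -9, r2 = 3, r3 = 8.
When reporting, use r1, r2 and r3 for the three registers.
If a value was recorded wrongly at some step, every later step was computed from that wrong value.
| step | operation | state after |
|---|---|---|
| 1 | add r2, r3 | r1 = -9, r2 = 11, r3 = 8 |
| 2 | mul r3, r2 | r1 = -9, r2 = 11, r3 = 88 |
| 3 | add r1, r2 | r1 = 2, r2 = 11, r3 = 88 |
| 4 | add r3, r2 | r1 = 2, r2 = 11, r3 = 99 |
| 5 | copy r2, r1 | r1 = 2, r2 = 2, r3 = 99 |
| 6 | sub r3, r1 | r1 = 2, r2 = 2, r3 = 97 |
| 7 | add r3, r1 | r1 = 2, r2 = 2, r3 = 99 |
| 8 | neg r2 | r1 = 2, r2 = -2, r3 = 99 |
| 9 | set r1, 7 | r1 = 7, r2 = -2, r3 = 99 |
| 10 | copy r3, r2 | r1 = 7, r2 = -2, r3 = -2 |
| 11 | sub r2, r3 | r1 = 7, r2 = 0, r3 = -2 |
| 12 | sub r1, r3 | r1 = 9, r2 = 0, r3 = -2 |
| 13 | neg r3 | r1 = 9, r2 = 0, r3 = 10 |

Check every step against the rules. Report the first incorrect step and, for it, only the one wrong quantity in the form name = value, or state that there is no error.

step 13, r3 = 2

1. r2 = 3 + 8 = 11 (no discrepancy)
2. r3 = 8 * 11 = 88 (same as recorded)
3. r1 = -9 + 11 = 2 (checks out)
4. r3 = 88 + 11 = 99 (agrees with the printout)
5. r2 = 2 (verified)
6. r3 = 99 - 2 = 97 (no discrepancy)
7. r3 = 97 + 2 = 99 (in agreement)
8. r2 = -(2) = -2 (verified)
9. r1 = 7 (in agreement)
10. r3 = -2 (verified)
11. r2 = -2 - -2 = 0 (matches)
12. r1 = 7 - -2 = 9 (consistent with the printout)
13. r3 = -(-2) = 2 (first mismatch against the printout)
Conclusion: step 13 carries the first error; the entry should be r3 = 2.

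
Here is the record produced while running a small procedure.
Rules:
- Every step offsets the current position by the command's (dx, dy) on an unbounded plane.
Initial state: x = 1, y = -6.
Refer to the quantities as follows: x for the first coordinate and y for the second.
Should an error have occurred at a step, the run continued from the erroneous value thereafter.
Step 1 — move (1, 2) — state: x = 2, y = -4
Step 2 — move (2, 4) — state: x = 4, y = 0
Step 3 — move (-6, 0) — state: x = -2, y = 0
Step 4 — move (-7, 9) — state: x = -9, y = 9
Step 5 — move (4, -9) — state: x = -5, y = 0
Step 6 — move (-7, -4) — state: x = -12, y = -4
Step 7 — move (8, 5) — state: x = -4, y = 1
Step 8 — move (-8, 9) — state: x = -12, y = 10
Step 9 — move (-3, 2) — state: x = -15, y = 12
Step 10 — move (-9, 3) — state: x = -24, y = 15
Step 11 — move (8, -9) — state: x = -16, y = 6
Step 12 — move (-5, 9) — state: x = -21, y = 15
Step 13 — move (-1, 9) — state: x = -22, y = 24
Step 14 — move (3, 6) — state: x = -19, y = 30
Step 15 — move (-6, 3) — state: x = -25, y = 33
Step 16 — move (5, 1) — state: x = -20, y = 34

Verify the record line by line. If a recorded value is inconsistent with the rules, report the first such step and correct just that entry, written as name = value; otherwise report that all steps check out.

no error

1. x = 1 + (1) = 2, y = -6 + (2) = -4 (same as recorded)
2. x = 2 + (2) = 4, y = -4 + (4) = 0 (no discrepancy)
3. x = 4 + (-6) = -2, y = 0 + (0) = 0 (verified)
4. x = -2 + (-7) = -9, y = 0 + (9) = 9 (agrees with the record)
5. x = -9 + (4) = -5, y = 9 + (-9) = 0 (in agreement)
6. x = -5 + (-7) = -12, y = 0 + (-4) = -4 (checks out)
7. x = -12 + (8) = -4, y = -4 + (5) = 1 (confirmed correct)
8. x = -4 + (-8) = -12, y = 1 + (9) = 10 (same as recorded)
9. x = -12 + (-3) = -15, y = 10 + (2) = 12 (confirmed correct)
10. x = -15 + (-9) = -24, y = 12 + (3) = 15 (checks out)
11. x = -24 + (8) = -16, y = 15 + (-9) = 6 (checks out)
12. x = -16 + (-5) = -21, y = 6 + (9) = 15 (checks out)
13. x = -21 + (-1) = -22, y = 15 + (9) = 24 (matches)
14. x = -22 + (3) = -19, y = 24 + (6) = 30 (in agreement)
15. x = -19 + (-6) = -25, y = 30 + (3) = 33 (consistent with the record)
16. x = -25 + (5) = -20, y = 33 + (1) = 34 (in agreement)
All entries verified; no error found.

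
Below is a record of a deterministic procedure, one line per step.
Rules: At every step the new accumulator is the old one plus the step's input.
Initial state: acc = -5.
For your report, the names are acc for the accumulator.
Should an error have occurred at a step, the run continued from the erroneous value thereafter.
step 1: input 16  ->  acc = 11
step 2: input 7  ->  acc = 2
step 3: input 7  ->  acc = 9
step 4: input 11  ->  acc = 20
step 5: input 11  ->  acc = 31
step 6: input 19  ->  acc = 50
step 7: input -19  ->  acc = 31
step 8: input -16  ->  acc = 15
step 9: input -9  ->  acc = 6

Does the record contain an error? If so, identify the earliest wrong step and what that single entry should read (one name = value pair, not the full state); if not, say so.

step 2, acc = 18

Step 1: acc = -5 + 16 = 11 — no discrepancy.
Step 2: acc = 11 + 7 = 18 — first mismatch against the record.
First incorrect step: 2; the correct value is acc = 18.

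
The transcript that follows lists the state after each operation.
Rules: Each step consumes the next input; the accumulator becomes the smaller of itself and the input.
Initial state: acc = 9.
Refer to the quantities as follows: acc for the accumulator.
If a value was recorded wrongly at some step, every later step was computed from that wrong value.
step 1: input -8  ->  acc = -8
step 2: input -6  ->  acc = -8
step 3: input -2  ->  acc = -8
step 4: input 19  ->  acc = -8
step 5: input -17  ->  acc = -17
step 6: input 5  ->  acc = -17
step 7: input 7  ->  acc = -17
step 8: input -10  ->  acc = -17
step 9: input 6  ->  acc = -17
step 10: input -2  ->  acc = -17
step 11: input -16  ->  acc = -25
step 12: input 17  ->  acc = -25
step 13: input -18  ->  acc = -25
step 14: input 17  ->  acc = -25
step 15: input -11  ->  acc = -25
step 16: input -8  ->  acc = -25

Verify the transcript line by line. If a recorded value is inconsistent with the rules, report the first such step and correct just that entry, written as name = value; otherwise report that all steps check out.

step 1: acc = min(9, -8) = -8 -> matches
step 2: acc = min(-8, -6) = -8 -> verified
step 3: acc = min(-8, -2) = -8 -> exactly as logged
step 4: acc = min(-8, 19) = -8 -> same as recorded
step 5: acc = min(-8, -17) = -17 -> confirmed correct
step 6: acc = min(-17, 5) = -17 -> confirmed correct
step 7: acc = min(-17, 7) = -17 -> same as recorded
step 8: acc = min(-17, -10) = -17 -> checks out
step 9: acc = min(-17, 6) = -17 -> confirmed correct
step 10: acc = min(-17, -2) = -17 -> no discrepancy
step 11: acc = min(-17, -16) = -17 -> first mismatch against the transcript
First deviation found at step 11; the corrected entry is acc = -17.

step 11, acc = -17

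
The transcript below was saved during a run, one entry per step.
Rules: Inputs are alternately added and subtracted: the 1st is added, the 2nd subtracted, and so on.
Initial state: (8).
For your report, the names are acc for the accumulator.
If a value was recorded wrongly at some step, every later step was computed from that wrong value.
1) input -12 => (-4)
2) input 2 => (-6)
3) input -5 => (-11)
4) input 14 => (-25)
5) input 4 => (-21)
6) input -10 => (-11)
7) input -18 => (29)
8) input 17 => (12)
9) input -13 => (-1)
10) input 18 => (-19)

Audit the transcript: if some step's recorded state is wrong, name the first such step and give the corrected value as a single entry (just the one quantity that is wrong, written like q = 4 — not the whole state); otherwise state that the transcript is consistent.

1. acc = 8 + -12 = -4 (same as recorded)
2. acc = -4 - 2 = -6 (consistent with the transcript)
3. acc = -6 + -5 = -11 (consistent with the transcript)
4. acc = -11 - 14 = -25 (in agreement)
5. acc = -25 + 4 = -21 (consistent with the transcript)
6. acc = -21 - -10 = -11 (matches)
7. acc = -11 + -18 = -29 (the recorded entry deviates here)
That makes step 7 the first incorrect line — acc = -29 is what it should show.

step 7, acc = -29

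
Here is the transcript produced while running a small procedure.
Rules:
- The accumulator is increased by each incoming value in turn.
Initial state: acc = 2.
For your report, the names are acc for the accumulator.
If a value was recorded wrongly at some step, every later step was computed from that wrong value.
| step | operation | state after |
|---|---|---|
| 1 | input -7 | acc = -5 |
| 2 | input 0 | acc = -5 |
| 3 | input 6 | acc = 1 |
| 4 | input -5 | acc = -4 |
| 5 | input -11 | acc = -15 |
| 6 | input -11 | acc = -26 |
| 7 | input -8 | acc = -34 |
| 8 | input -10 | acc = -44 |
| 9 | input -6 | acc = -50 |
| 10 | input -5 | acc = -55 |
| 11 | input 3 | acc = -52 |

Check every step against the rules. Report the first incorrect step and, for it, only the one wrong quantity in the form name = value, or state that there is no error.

no error

1. acc = 2 + -7 = -5 (verified)
2. acc = -5 + 0 = -5 (same as recorded)
3. acc = -5 + 6 = 1 (no discrepancy)
4. acc = 1 + -5 = -4 (matches)
5. acc = -4 + -11 = -15 (verified)
6. acc = -15 + -11 = -26 (exactly as logged)
7. acc = -26 + -8 = -34 (no discrepancy)
8. acc = -34 + -10 = -44 (in agreement)
9. acc = -44 + -6 = -50 (consistent with the transcript)
10. acc = -50 + -5 = -55 (agrees with the transcript)
11. acc = -55 + 3 = -52 (in agreement)
No step deviates from the rules.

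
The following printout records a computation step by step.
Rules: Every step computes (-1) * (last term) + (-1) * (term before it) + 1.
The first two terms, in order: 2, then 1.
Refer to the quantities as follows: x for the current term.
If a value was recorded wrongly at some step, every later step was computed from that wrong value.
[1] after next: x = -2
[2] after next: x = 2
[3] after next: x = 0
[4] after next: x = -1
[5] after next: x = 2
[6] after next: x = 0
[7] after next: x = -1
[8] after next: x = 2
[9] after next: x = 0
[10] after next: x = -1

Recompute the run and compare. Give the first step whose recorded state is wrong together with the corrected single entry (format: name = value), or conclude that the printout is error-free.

step 1: x = -1*(1) + (-1)*(2) + (1) = -2 -> in agreement
step 2: x = -1*(-2) + (-1)*(1) + (1) = 2 -> in agreement
step 3: x = -1*(2) + (-1)*(-2) + (1) = 1 -> not what was recorded
So the first discrepancy is step 3, where the right value is x = 1.

step 3, x = 1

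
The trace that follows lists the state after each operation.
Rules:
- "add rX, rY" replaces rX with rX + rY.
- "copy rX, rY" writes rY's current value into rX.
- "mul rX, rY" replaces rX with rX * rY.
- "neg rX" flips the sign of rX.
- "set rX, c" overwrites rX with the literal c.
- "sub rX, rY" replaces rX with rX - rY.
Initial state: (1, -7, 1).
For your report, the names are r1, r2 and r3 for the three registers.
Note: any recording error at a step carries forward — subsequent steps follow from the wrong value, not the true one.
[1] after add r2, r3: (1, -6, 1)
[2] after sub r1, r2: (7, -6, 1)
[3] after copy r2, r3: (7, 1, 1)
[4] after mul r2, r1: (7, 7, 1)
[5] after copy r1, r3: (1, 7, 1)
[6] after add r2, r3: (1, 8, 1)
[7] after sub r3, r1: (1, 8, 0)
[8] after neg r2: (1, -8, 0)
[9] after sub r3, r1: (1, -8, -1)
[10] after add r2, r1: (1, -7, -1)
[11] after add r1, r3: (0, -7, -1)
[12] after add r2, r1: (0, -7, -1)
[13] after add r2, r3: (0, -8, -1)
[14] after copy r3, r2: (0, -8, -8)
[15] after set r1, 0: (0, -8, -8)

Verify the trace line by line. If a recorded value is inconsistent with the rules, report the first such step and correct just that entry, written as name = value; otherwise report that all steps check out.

Recomputing the run from the initial state:
step 1: r1 = 1, r2 = -6, r3 = 1
step 2: r1 = 7, r2 = -6, r3 = 1
step 3: r1 = 7, r2 = 1, r3 = 1
step 4: r1 = 7, r2 = 7, r3 = 1
step 5: r1 = 1, r2 = 7, r3 = 1
step 6: r1 = 1, r2 = 8, r3 = 1
step 7: r1 = 1, r2 = 8, r3 = 0
step 8: r1 = 1, r2 = -8, r3 = 0
step 9: r1 = 1, r2 = -8, r3 = -1
step 10: r1 = 1, r2 = -7, r3 = -1
step 11: r1 = 0, r2 = -7, r3 = -1
step 12: r1 = 0, r2 = -7, r3 = -1
step 13: r1 = 0, r2 = -8, r3 = -1
step 14: r1 = 0, r2 = -8, r3 = -8
step 15: r1 = 0, r2 = -8, r3 = -8
This matches the trace at every step.

no error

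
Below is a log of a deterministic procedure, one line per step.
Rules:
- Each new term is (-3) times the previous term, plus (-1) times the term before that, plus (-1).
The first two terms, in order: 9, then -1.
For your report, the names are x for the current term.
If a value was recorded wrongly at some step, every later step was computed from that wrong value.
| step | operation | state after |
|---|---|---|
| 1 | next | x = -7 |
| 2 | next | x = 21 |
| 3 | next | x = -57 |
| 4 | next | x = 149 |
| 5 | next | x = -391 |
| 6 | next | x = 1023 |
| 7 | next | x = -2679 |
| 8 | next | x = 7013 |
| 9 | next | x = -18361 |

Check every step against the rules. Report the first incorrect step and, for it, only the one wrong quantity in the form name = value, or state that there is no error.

no error

Recomputing the run from the initial state:
step 1: x = -7
step 2: x = 21
step 3: x = -57
step 4: x = 149
step 5: x = -391
step 6: x = 1023
step 7: x = -2679
step 8: x = 7013
step 9: x = -18361
This matches the log at every step.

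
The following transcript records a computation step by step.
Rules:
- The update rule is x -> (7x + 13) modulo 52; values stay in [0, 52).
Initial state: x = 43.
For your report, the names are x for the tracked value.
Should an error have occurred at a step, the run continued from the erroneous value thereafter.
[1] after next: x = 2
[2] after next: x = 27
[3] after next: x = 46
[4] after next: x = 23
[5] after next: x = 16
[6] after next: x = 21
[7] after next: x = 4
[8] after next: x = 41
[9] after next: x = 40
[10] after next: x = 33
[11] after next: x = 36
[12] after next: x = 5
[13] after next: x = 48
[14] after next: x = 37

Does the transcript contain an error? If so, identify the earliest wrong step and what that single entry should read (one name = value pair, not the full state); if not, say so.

step 5, x = 18

step 1: x = (7*43 + 13) mod 52 = 2 -> agrees with the transcript
step 2: x = (7*2 + 13) mod 52 = 27 -> agrees with the transcript
step 3: x = (7*27 + 13) mod 52 = 46 -> no discrepancy
step 4: x = (7*46 + 13) mod 52 = 23 -> agrees with the transcript
step 5: x = (7*23 + 13) mod 52 = 18 -> the transcript has a different value
That makes step 5 the first incorrect line — x = 18 is what it should show.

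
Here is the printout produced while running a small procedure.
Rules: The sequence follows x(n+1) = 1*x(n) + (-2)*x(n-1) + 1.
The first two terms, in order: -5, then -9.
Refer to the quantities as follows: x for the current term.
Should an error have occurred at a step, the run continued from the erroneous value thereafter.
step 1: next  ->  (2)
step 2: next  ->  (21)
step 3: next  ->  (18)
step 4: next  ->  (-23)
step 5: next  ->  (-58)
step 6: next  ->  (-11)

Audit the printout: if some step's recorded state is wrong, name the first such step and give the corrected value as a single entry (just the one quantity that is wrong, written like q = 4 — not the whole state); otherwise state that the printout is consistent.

Recomputing the run from the initial state:
step 1: x = 2
step 2: x = 21
step 3: x = 18
step 4: x = -23
step 5: x = -58
step 6: x = -11
This matches the printout at every step.

no error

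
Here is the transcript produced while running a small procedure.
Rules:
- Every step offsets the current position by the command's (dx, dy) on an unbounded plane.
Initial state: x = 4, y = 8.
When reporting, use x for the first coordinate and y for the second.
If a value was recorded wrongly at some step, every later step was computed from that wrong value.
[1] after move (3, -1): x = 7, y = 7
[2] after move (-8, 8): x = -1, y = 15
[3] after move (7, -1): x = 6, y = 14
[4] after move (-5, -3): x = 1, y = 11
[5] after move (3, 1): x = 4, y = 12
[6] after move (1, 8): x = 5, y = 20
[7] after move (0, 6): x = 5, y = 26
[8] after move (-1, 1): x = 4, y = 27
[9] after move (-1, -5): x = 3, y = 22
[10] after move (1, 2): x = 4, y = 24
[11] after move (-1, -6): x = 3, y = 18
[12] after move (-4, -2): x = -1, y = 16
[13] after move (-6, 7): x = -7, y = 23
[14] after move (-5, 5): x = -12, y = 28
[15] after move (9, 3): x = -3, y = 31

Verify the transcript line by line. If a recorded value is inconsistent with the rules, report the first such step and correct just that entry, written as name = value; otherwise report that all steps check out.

Recomputing the run from the initial state:
step 1: x = 7, y = 7
step 2: x = -1, y = 15
step 3: x = 6, y = 14
step 4: x = 1, y = 11
step 5: x = 4, y = 12
step 6: x = 5, y = 20
step 7: x = 5, y = 26
step 8: x = 4, y = 27
step 9: x = 3, y = 22
step 10: x = 4, y = 24
step 11: x = 3, y = 18
step 12: x = -1, y = 16
step 13: x = -7, y = 23
step 14: x = -12, y = 28
step 15: x = -3, y = 31
This matches the transcript at every step.

no error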